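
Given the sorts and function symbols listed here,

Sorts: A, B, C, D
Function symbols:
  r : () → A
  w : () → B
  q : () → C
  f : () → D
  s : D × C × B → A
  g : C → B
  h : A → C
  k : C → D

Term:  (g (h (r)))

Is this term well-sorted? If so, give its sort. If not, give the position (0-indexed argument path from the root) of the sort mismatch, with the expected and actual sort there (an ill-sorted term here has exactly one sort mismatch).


    (r) : A
  (h (r)) : C
(g (h (r))) : B

well-sorted; sort = B


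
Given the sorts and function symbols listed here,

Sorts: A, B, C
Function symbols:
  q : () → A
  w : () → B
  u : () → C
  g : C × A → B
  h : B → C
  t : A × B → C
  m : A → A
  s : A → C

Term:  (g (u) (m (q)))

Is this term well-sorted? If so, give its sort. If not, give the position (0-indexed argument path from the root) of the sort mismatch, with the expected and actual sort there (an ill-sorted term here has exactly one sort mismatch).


well-sorted; sort = B

  (u) : C
    (q) : A
  (m (q)) : A
(g (u) (m (q))) : B


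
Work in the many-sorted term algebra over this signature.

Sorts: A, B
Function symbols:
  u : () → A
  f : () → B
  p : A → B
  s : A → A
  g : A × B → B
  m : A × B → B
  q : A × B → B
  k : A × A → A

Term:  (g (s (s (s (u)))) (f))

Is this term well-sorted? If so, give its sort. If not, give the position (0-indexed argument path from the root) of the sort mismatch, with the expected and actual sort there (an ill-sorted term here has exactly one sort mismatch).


well-sorted; sort = B

        (u) : A
      (s (u)) : A
    (s (s (u))) : A
  (s (s (s (u)))) : A
  (f) : B
(g (s (s (s (u)))) (f)) : B


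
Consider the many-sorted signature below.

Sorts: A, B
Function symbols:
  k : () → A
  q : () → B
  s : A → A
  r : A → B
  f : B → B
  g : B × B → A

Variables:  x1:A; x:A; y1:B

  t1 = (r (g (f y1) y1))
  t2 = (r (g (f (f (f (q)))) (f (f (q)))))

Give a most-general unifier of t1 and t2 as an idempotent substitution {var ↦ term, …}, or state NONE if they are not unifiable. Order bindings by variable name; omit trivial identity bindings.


{y1 ↦ (f (f (q)))}


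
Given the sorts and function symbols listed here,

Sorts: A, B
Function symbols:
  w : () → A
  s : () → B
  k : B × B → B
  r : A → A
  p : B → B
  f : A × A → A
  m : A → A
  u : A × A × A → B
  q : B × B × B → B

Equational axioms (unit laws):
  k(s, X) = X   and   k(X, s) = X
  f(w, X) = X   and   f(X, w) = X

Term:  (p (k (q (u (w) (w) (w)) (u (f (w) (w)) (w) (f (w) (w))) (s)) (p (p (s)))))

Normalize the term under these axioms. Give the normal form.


1. (p (k (q (u (w) (w) (w)) (u (f (w) (w)) (w) (f (w) (w))) (s)) (p (p (s)))))  →  (p (k (q (u (w) (w) (w)) (u (w) (w) (f (w) (w))) (s)) (p (p (s)))))
2. (p (k (q (u (w) (w) (w)) (u (w) (w) (f (w) (w))) (s)) (p (p (s)))))  →  (p (k (q (u (w) (w) (w)) (u (w) (w) (w)) (s)) (p (p (s)))))

normal form = (p (k (q (u (w) (w) (w)) (u (w) (w) (w)) (s)) (p (p (s)))))


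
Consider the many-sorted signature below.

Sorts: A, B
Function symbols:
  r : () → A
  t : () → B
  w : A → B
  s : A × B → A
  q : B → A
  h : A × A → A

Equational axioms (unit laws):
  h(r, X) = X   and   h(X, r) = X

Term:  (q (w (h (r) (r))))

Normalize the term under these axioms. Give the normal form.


normal form = (q (w (r)))

1. (q (w (h (r) (r))))  →  (q (w (r)))


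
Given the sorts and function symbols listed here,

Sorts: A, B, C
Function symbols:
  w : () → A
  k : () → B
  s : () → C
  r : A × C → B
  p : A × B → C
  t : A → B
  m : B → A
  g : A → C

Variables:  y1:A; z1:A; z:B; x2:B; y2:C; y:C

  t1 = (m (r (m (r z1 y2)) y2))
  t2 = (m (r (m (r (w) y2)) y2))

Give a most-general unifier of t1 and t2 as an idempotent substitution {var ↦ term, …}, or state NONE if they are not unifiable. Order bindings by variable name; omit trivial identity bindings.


{z1 ↦ (w)}


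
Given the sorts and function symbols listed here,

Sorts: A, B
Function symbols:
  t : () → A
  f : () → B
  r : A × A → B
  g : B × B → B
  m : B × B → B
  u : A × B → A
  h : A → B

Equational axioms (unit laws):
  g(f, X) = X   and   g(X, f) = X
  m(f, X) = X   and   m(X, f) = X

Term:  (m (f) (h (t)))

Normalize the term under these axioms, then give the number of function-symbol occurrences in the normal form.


size = 2

1. (m (f) (h (t)))  →  (h (t))
normal form: (h (t))


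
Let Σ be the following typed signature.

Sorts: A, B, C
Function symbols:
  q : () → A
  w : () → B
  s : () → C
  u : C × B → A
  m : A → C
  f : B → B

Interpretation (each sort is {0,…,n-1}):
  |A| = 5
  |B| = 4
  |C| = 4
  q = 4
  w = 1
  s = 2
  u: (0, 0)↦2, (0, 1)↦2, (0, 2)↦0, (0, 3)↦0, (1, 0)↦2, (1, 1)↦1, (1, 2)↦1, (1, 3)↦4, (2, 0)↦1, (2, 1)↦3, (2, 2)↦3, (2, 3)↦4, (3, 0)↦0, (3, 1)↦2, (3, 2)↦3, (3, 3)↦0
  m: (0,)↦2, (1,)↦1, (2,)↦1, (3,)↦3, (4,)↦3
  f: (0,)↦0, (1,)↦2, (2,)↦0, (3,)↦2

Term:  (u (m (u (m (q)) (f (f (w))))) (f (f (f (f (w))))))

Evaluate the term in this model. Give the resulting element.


value = 1

  q = 4
  (m (q)) = m(4,) = 3
  w = 1
  (f (w)) = f(1,) = 2
  (f (f (w))) = f(2,) = 0
  (u (m (q)) (f (f (w)))) = u(3, 0) = 0
  (m (u (m (q)) (f (f (w))))) = m(0,) = 2
  w = 1
  (f (w)) = f(1,) = 2
  (f (f (w))) = f(2,) = 0
  (f (f (f (w)))) = f(0,) = 0
  (f (f (f (f (w))))) = f(0,) = 0
  (u (m (u (m (q)) (f (f (w))))) (f (f (f (f (w)))))) = u(2, 0) = 1


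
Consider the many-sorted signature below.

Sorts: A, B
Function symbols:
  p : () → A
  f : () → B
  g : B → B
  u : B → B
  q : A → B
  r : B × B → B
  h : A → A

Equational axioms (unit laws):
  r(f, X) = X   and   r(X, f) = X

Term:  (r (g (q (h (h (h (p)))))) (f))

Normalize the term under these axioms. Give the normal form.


normal form = (g (q (h (h (h (p))))))

1. (r (g (q (h (h (h (p)))))) (f))  →  (g (q (h (h (h (p))))))


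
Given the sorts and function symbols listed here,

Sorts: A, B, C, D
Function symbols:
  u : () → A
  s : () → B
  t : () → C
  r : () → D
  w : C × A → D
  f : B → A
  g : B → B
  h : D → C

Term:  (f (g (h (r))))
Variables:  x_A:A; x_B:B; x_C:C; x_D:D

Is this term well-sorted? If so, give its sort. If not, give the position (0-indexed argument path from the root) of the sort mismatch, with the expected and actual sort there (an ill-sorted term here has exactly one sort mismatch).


ill-sorted at position [0, 0]: expected B, got C

      (r) : D
    (h (r)) : C
  (g (h (r))) : ✗ arg 0 at [0, 0] has sort C, expected B


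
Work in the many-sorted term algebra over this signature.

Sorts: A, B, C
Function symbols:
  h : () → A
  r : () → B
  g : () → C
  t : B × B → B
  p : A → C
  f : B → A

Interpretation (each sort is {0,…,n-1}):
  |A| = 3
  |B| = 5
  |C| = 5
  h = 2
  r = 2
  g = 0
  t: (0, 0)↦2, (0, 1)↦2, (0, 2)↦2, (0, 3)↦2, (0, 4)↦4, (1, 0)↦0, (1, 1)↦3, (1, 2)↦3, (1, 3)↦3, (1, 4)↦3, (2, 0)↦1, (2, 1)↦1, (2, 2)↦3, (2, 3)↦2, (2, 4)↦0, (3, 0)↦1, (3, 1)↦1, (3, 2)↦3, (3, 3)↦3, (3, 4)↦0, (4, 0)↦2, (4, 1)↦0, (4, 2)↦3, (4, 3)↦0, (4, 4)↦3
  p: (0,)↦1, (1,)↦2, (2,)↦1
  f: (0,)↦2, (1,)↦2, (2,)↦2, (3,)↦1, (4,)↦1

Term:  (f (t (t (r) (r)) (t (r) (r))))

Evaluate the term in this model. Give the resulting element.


  r = 2
  r = 2
  (t (r) (r)) = t(2, 2) = 3
  r = 2
  r = 2
  (t (r) (r)) = t(2, 2) = 3
  (t (t (r) (r)) (t (r) (r))) = t(3, 3) = 3
  (f (t (t (r) (r)) (t (r) (r)))) = f(3,) = 1

value = 1


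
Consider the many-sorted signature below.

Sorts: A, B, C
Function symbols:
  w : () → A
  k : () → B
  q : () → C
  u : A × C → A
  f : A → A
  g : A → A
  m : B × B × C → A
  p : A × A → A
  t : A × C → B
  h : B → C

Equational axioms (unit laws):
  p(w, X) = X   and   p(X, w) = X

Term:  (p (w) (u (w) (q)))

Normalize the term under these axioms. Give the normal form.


1. (p (w) (u (w) (q)))  →  (u (w) (q))

normal form = (u (w) (q))


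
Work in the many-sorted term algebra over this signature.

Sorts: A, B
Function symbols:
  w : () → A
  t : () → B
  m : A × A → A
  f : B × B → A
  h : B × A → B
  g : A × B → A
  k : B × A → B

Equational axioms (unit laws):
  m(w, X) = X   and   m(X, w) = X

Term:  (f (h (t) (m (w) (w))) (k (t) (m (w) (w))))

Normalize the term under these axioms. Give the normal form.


1. (f (h (t) (m (w) (w))) (k (t) (m (w) (w))))  →  (f (h (t) (w)) (k (t) (m (w) (w))))
2. (f (h (t) (w)) (k (t) (m (w) (w))))  →  (f (h (t) (w)) (k (t) (w)))

normal form = (f (h (t) (w)) (k (t) (w)))


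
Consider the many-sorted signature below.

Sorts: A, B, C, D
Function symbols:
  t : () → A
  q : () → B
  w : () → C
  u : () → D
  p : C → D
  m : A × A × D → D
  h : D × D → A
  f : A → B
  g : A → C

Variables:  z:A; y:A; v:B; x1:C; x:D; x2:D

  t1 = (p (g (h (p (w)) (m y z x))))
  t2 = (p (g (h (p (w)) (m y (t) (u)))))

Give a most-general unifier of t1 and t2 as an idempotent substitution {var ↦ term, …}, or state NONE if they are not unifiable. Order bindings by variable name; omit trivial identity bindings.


{x ↦ (u), z ↦ (t)}


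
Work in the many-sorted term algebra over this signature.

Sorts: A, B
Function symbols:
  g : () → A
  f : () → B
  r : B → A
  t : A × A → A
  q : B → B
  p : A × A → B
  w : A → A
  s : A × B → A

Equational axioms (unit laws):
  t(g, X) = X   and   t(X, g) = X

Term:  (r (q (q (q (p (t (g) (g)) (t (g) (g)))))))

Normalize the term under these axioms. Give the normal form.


normal form = (r (q (q (q (p (g) (g))))))

1. (r (q (q (q (p (t (g) (g)) (t (g) (g)))))))  →  (r (q (q (q (p (g) (t (g) (g)))))))
2. (r (q (q (q (p (g) (t (g) (g)))))))  →  (r (q (q (q (p (g) (g))))))


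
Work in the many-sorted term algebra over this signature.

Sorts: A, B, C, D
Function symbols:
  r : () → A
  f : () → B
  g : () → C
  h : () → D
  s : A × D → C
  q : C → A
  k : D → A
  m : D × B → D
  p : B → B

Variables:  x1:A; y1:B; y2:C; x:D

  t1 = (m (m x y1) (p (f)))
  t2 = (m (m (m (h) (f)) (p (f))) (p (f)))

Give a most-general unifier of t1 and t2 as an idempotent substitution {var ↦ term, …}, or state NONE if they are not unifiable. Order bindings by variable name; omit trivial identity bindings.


{x ↦ (m (h) (f)), y1 ↦ (p (f))}


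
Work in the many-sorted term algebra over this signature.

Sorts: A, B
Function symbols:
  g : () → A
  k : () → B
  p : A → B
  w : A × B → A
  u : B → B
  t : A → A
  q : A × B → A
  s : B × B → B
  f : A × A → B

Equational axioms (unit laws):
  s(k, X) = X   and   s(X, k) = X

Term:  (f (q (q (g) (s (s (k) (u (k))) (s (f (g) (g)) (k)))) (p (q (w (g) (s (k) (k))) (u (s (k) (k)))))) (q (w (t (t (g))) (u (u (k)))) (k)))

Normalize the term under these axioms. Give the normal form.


1. (f (q (q (g) (s (s (k) (u (k))) (s (f (g) (g)) (k)))) (p (q (w (g) (s (k) (k))) (u (s (k) (k)))))) (q (w (t (t (g))) (u (u (k)))) (k)))  →  (f (q (q (g) (s (u (k)) (s (f (g) (g)) (k)))) (p (q (w (g) (s (k) (k))) (u (s (k) (k)))))) (q (w (t (t (g))) (u (u (k)))) (k)))
2. (f (q (q (g) (s (u (k)) (s (f (g) (g)) (k)))) (p (q (w (g) (s (k) (k))) (u (s (k) (k)))))) (q (w (t (t (g))) (u (u (k)))) (k)))  →  (f (q (q (g) (s (u (k)) (f (g) (g)))) (p (q (w (g) (s (k) (k))) (u (s (k) (k)))))) (q (w (t (t (g))) (u (u (k)))) (k)))
3. (f (q (q (g) (s (u (k)) (f (g) (g)))) (p (q (w (g) (s (k) (k))) (u (s (k) (k)))))) (q (w (t (t (g))) (u (u (k)))) (k)))  →  (f (q (q (g) (s (u (k)) (f (g) (g)))) (p (q (w (g) (k)) (u (s (k) (k)))))) (q (w (t (t (g))) (u (u (k)))) (k)))
4. (f (q (q (g) (s (u (k)) (f (g) (g)))) (p (q (w (g) (k)) (u (s (k) (k)))))) (q (w (t (t (g))) (u (u (k)))) (k)))  →  (f (q (q (g) (s (u (k)) (f (g) (g)))) (p (q (w (g) (k)) (u (k))))) (q (w (t (t (g))) (u (u (k)))) (k)))

normal form = (f (q (q (g) (s (u (k)) (f (g) (g)))) (p (q (w (g) (k)) (u (k))))) (q (w (t (t (g))) (u (u (k)))) (k)))


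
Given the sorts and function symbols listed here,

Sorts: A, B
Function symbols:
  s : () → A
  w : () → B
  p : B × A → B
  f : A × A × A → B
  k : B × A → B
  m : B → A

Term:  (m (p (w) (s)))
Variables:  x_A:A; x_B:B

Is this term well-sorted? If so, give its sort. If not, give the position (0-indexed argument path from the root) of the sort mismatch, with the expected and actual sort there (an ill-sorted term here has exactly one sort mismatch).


    (w) : B
    (s) : A
  (p (w) (s)) : B
(m (p (w) (s))) : A

well-sorted; sort = A


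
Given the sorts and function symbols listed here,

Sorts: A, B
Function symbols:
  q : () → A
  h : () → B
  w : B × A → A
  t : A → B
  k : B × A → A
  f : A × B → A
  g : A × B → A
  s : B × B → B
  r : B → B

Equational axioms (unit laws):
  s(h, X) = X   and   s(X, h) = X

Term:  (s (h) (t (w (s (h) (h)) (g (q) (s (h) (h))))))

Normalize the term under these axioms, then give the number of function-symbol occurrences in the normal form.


1. (s (h) (t (w (s (h) (h)) (g (q) (s (h) (h))))))  →  (t (w (s (h) (h)) (g (q) (s (h) (h)))))
2. (t (w (s (h) (h)) (g (q) (s (h) (h)))))  →  (t (w (h) (g (q) (s (h) (h)))))
3. (t (w (h) (g (q) (s (h) (h)))))  →  (t (w (h) (g (q) (h))))
normal form: (t (w (h) (g (q) (h))))

size = 6


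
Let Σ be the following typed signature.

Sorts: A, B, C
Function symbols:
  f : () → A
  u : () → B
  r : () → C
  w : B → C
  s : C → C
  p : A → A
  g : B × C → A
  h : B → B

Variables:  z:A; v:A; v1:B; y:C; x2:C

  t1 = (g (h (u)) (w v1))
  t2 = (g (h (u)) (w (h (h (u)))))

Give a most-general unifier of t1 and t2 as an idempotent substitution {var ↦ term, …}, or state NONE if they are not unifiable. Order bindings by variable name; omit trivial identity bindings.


{v1 ↦ (h (h (u)))}


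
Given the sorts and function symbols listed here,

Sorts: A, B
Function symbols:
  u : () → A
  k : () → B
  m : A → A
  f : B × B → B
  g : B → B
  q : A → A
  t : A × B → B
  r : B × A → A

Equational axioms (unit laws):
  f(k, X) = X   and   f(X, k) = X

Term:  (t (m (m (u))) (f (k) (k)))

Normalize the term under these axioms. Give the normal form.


normal form = (t (m (m (u))) (k))

1. (t (m (m (u))) (f (k) (k)))  →  (t (m (m (u))) (k))


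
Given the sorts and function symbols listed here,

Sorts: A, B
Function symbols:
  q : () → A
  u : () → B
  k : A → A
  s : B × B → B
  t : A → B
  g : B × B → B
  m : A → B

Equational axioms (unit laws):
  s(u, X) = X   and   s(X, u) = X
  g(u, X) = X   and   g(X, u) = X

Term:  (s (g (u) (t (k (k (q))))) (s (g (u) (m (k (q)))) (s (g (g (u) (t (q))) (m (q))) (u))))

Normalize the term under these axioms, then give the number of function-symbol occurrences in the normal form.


1. (s (g (u) (t (k (k (q))))) (s (g (u) (m (k (q)))) (s (g (g (u) (t (q))) (m (q))) (u))))  →  (s (t (k (k (q)))) (s (g (u) (m (k (q)))) (s (g (g (u) (t (q))) (m (q))) (u))))
2. (s (t (k (k (q)))) (s (g (u) (m (k (q)))) (s (g (g (u) (t (q))) (m (q))) (u))))  →  (s (t (k (k (q)))) (s (m (k (q))) (s (g (g (u) (t (q))) (m (q))) (u))))
3. (s (t (k (k (q)))) (s (m (k (q))) (s (g (g (u) (t (q))) (m (q))) (u))))  →  (s (t (k (k (q)))) (s (m (k (q))) (g (g (u) (t (q))) (m (q)))))
4. (s (t (k (k (q)))) (s (m (k (q))) (g (g (u) (t (q))) (m (q)))))  →  (s (t (k (k (q)))) (s (m (k (q))) (g (t (q)) (m (q)))))
normal form: (s (t (k (k (q)))) (s (m (k (q))) (g (t (q)) (m (q)))))

size = 14


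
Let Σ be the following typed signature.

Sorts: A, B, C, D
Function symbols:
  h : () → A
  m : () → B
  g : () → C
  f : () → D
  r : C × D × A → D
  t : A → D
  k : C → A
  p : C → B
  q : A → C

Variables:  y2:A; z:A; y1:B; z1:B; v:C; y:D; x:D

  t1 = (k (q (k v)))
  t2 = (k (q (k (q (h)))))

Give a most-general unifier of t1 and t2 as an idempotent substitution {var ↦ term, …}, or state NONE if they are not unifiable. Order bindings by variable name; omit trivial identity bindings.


{v ↦ (q (h))}


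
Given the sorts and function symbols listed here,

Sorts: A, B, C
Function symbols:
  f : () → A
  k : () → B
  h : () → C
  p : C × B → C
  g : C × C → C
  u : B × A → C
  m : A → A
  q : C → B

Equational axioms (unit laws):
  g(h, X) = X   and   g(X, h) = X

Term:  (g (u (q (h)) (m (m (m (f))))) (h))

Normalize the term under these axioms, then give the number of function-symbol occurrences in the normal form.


size = 7

1. (g (u (q (h)) (m (m (m (f))))) (h))  →  (u (q (h)) (m (m (m (f)))))
normal form: (u (q (h)) (m (m (m (f)))))


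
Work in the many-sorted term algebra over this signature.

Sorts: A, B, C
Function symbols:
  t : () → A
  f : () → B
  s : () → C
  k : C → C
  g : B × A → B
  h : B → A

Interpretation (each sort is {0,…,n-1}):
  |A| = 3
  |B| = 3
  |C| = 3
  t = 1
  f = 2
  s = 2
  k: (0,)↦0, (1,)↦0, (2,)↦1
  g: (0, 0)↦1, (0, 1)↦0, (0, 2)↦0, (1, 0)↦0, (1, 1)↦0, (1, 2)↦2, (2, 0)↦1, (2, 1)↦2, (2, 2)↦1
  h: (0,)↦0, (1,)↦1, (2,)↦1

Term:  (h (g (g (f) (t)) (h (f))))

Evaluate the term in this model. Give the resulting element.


value = 1

  f = 2
  t = 1
  (g (f) (t)) = g(2, 1) = 2
  f = 2
  (h (f)) = h(2,) = 1
  (g (g (f) (t)) (h (f))) = g(2, 1) = 2
  (h (g (g (f) (t)) (h (f)))) = h(2,) = 1


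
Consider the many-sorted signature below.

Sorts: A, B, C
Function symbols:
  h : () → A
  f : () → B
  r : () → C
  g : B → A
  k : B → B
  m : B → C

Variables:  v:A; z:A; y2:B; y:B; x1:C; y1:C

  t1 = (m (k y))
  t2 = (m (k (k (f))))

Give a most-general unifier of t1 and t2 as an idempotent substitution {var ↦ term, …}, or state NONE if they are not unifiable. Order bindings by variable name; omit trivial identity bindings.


{y ↦ (k (f))}


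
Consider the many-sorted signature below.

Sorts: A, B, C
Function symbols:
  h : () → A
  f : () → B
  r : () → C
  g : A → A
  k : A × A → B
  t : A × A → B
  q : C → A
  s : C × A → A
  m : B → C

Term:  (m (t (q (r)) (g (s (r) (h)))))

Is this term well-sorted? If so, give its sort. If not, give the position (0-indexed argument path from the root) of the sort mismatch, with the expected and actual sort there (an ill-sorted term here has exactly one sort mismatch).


      (r) : C
    (q (r)) : A
        (r) : C
        (h) : A
      (s (r) (h)) : A
    (g (s (r) (h))) : A
  (t (q (r)) (g (s (r) (h)))) : B
(m (t (q (r)) (g (s (r) (h))))) : C

well-sorted; sort = C


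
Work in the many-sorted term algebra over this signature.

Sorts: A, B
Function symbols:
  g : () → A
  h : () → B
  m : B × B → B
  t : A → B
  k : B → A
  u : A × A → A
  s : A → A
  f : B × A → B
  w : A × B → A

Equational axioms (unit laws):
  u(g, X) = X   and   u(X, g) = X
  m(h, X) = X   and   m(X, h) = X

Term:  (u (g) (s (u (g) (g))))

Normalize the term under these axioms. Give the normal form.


1. (u (g) (s (u (g) (g))))  →  (s (u (g) (g)))
2. (s (u (g) (g)))  →  (s (g))

normal form = (s (g))


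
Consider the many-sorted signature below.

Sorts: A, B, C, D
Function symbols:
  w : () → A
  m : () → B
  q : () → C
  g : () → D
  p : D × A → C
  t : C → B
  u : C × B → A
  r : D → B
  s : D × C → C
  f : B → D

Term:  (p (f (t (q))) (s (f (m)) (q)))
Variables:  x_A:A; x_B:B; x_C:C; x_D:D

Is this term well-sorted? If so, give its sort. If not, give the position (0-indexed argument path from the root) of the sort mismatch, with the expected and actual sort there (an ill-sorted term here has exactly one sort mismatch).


      (q) : C
    (t (q)) : B
  (f (t (q))) : D
      (m) : B
    (f (m)) : D
    (q) : C
  (s (f (m)) (q)) : C
(p (f (t (q))) (s (f (m)) (q))) : ✗ arg 1 at [1] has sort C, expected A

ill-sorted at position [1]: expected A, got C


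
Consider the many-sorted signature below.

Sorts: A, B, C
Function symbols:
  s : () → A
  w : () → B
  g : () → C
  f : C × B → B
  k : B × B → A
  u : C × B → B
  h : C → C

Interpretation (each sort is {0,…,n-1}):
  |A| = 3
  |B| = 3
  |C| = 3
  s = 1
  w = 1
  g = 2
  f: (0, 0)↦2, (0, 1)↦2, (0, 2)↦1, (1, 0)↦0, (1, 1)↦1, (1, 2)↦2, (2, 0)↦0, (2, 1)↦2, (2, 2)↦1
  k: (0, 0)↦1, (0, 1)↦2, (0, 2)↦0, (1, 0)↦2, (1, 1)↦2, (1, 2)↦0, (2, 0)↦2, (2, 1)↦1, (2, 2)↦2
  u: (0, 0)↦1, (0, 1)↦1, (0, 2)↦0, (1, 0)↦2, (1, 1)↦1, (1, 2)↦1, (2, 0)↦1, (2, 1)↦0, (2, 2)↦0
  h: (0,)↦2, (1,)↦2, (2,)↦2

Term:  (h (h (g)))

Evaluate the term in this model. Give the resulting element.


value = 2

  g = 2
  (h (g)) = h(2,) = 2
  (h (h (g))) = h(2,) = 2


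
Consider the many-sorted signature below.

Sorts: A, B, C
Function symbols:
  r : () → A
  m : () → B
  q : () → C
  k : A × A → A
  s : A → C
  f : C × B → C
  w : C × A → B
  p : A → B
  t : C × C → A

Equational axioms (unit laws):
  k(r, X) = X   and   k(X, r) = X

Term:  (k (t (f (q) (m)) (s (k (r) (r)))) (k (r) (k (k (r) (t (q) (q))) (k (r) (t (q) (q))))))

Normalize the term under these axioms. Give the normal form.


1. (k (t (f (q) (m)) (s (k (r) (r)))) (k (r) (k (k (r) (t (q) (q))) (k (r) (t (q) (q))))))  →  (k (t (f (q) (m)) (s (r))) (k (r) (k (k (r) (t (q) (q))) (k (r) (t (q) (q))))))
2. (k (t (f (q) (m)) (s (r))) (k (r) (k (k (r) (t (q) (q))) (k (r) (t (q) (q))))))  →  (k (t (f (q) (m)) (s (r))) (k (k (r) (t (q) (q))) (k (r) (t (q) (q)))))
3. (k (t (f (q) (m)) (s (r))) (k (k (r) (t (q) (q))) (k (r) (t (q) (q)))))  →  (k (t (f (q) (m)) (s (r))) (k (t (q) (q)) (k (r) (t (q) (q)))))
4. (k (t (f (q) (m)) (s (r))) (k (t (q) (q)) (k (r) (t (q) (q)))))  →  (k (t (f (q) (m)) (s (r))) (k (t (q) (q)) (t (q) (q))))

normal form = (k (t (f (q) (m)) (s (r))) (k (t (q) (q)) (t (q) (q))))


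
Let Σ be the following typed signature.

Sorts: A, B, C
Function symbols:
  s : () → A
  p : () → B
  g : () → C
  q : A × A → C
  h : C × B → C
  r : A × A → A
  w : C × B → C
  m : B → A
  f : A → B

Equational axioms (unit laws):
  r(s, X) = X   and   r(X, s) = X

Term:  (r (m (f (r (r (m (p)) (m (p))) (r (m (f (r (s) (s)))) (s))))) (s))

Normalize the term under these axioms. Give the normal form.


1. (r (m (f (r (r (m (p)) (m (p))) (r (m (f (r (s) (s)))) (s))))) (s))  →  (m (f (r (r (m (p)) (m (p))) (r (m (f (r (s) (s)))) (s)))))
2. (m (f (r (r (m (p)) (m (p))) (r (m (f (r (s) (s)))) (s)))))  →  (m (f (r (r (m (p)) (m (p))) (m (f (r (s) (s)))))))
3. (m (f (r (r (m (p)) (m (p))) (m (f (r (s) (s)))))))  →  (m (f (r (r (m (p)) (m (p))) (m (f (s))))))

normal form = (m (f (r (r (m (p)) (m (p))) (m (f (s))))))


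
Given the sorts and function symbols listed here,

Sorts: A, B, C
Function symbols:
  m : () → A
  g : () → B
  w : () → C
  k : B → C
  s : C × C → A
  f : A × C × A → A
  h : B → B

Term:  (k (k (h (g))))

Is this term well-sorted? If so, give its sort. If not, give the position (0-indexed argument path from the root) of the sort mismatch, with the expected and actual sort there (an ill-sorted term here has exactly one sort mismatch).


      (g) : B
    (h (g)) : B
  (k (h (g))) : C
(k (k (h (g)))) : ✗ arg 0 at [0] has sort C, expected B

ill-sorted at position [0]: expected B, got C


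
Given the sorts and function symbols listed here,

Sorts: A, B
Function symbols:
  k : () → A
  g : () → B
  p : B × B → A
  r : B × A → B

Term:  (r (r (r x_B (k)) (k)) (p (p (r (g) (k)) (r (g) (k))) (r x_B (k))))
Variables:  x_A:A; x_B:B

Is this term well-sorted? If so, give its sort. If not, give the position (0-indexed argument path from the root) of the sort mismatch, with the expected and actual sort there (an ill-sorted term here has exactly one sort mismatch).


ill-sorted at position [1, 0]: expected B, got A

      x_B : B
      (k) : A
    (r x_B (k)) : B
    (k) : A
  (r (r x_B (k)) (k)) : B
        (g) : B
        (k) : A
      (r (g) (k)) : B
        (g) : B
        (k) : A
      (r (g) (k)) : B
    (p (r (g) (k)) (r (g) (k))) : A
      x_B : B
      (k) : A
    (r x_B (k)) : B
  (p (p (r (g) (k)) (r (g) (k))) (r x_B (k))) : ✗ arg 0 at [1, 0] has sort A, expected B


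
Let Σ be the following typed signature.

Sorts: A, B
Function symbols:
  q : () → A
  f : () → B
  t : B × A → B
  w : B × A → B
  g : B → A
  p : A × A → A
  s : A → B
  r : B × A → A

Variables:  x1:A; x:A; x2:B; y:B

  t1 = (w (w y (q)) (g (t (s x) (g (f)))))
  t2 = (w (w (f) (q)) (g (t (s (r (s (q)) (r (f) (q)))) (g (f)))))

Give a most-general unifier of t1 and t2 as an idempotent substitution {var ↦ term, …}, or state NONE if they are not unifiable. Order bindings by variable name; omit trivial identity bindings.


{x ↦ (r (s (q)) (r (f) (q))), y ↦ (f)}


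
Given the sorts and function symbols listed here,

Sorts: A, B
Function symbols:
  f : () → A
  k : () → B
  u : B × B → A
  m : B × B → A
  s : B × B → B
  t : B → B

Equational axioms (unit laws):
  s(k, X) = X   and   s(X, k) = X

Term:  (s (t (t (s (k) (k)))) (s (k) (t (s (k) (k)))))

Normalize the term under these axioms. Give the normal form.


1. (s (t (t (s (k) (k)))) (s (k) (t (s (k) (k)))))  →  (s (t (t (k))) (s (k) (t (s (k) (k)))))
2. (s (t (t (k))) (s (k) (t (s (k) (k)))))  →  (s (t (t (k))) (t (s (k) (k))))
3. (s (t (t (k))) (t (s (k) (k))))  →  (s (t (t (k))) (t (k)))

normal form = (s (t (t (k))) (t (k)))


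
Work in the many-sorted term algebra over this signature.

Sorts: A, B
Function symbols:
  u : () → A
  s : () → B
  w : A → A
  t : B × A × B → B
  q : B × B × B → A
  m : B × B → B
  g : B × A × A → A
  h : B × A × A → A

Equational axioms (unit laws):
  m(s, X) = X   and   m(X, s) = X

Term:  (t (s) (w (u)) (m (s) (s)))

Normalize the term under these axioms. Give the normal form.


1. (t (s) (w (u)) (m (s) (s)))  →  (t (s) (w (u)) (s))

normal form = (t (s) (w (u)) (s))


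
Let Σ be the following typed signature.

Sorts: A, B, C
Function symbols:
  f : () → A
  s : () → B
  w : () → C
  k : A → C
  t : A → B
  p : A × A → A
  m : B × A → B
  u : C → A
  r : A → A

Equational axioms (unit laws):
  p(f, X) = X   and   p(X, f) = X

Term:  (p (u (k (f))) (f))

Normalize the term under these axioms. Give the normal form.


1. (p (u (k (f))) (f))  →  (u (k (f)))

normal form = (u (k (f)))


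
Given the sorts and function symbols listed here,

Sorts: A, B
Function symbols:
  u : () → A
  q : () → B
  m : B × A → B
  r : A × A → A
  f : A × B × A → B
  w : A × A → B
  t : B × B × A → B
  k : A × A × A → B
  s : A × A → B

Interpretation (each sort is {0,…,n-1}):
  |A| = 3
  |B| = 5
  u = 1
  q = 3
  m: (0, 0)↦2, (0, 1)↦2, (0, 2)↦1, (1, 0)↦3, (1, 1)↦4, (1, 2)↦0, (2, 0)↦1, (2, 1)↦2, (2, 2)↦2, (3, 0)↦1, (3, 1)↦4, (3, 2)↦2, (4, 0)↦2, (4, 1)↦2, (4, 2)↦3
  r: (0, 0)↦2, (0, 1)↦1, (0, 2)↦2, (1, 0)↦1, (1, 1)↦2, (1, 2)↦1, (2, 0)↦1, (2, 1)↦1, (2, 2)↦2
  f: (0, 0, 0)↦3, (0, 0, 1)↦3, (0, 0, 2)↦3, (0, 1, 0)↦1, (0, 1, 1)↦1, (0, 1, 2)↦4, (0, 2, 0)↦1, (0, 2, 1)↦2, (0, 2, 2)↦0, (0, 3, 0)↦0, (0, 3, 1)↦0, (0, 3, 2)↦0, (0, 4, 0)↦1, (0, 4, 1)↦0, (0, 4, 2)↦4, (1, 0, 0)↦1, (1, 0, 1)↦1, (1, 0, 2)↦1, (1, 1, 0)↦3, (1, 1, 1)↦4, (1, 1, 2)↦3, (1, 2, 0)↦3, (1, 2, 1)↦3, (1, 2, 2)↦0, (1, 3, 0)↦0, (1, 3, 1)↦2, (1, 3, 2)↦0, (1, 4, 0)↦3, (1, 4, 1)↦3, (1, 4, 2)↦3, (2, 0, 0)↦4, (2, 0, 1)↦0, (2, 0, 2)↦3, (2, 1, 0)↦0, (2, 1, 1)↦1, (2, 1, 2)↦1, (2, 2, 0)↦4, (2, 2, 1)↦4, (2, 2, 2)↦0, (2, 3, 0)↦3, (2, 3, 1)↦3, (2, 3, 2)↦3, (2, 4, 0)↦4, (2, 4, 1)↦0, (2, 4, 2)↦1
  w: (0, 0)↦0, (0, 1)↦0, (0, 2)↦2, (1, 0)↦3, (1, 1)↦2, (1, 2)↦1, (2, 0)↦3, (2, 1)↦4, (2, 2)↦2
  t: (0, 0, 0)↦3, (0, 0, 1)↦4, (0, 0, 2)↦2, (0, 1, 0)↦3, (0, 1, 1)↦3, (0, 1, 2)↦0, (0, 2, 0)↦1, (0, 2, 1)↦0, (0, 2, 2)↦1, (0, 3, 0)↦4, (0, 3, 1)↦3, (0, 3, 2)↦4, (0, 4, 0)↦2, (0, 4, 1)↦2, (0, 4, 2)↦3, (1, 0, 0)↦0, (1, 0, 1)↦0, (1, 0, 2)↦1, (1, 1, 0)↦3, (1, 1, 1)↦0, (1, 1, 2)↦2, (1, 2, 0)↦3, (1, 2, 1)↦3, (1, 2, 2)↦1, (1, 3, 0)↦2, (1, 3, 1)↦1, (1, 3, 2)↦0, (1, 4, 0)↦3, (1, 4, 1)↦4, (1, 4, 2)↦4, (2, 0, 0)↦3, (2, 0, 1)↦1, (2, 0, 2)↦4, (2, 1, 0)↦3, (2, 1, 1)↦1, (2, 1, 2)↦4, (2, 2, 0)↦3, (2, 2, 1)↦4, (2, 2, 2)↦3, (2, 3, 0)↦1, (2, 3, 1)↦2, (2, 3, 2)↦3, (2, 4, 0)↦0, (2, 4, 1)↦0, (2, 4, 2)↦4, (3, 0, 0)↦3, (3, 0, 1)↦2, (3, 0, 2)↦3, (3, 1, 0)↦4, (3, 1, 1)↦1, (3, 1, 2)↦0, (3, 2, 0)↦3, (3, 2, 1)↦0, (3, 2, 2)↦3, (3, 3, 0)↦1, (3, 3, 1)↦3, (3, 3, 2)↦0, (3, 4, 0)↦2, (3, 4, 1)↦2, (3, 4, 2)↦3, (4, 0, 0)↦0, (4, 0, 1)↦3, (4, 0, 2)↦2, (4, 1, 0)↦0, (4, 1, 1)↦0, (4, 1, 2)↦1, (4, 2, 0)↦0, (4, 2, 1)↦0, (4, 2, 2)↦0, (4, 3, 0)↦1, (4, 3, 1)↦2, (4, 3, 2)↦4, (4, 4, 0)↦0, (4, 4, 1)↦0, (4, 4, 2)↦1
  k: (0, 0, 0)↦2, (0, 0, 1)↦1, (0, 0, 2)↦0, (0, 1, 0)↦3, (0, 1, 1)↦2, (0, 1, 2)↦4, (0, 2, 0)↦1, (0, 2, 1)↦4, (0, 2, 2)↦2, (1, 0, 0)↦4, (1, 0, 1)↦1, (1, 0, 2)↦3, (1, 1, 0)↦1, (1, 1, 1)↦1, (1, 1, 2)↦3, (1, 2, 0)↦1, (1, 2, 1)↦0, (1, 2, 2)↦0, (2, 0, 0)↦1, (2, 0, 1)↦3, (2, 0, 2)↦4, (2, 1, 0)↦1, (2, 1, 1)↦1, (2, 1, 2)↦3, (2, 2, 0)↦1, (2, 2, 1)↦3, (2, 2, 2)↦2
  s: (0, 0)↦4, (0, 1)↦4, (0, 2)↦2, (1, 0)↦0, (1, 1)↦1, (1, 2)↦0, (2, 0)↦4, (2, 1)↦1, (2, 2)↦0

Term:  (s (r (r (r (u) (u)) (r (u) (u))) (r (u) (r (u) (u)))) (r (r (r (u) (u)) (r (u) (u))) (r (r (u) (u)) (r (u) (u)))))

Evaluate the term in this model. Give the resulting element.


value = 0

  u = 1
  u = 1
  (r (u) (u)) = r(1, 1) = 2
  u = 1
  u = 1
  (r (u) (u)) = r(1, 1) = 2
  (r (r (u) (u)) (r (u) (u))) = r(2, 2) = 2
  u = 1
  u = 1
  u = 1
  (r (u) (u)) = r(1, 1) = 2
  (r (u) (r (u) (u))) = r(1, 2) = 1
  (r (r (r (u) (u)) (r (u) (u))) (r (u) (r (u) (u)))) = r(2, 1) = 1
  u = 1
  u = 1
  (r (u) (u)) = r(1, 1) = 2
  u = 1
  u = 1
  (r (u) (u)) = r(1, 1) = 2
  (r (r (u) (u)) (r (u) (u))) = r(2, 2) = 2
  u = 1
  u = 1
  (r (u) (u)) = r(1, 1) = 2
  u = 1
  u = 1
  (r (u) (u)) = r(1, 1) = 2
  (r (r (u) (u)) (r (u) (u))) = r(2, 2) = 2
  (r (r (r (u) (u)) (r (u) (u))) (r (r (u) (u)) (r (u) (u)))) = r(2, 2) = 2
  (s (r (r (r (u) (u)) (r (u) (u))) (r (u) (r (u) (u)))) (r (r (r (u) (u)) (r (u) (u))) (r (r (u) (u)) (r (u) (u))))) = s(1, 2) = 0


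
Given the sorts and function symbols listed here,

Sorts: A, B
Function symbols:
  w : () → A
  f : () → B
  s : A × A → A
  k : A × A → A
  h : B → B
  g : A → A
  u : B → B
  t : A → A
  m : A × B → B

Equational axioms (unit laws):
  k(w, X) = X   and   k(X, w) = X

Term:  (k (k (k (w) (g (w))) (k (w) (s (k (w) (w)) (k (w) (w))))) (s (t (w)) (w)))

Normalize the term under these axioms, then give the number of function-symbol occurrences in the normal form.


size = 11

1. (k (k (k (w) (g (w))) (k (w) (s (k (w) (w)) (k (w) (w))))) (s (t (w)) (w)))  →  (k (k (g (w)) (k (w) (s (k (w) (w)) (k (w) (w))))) (s (t (w)) (w)))
2. (k (k (g (w)) (k (w) (s (k (w) (w)) (k (w) (w))))) (s (t (w)) (w)))  →  (k (k (g (w)) (s (k (w) (w)) (k (w) (w)))) (s (t (w)) (w)))
3. (k (k (g (w)) (s (k (w) (w)) (k (w) (w)))) (s (t (w)) (w)))  →  (k (k (g (w)) (s (w) (k (w) (w)))) (s (t (w)) (w)))
4. (k (k (g (w)) (s (w) (k (w) (w)))) (s (t (w)) (w)))  →  (k (k (g (w)) (s (w) (w))) (s (t (w)) (w)))
normal form: (k (k (g (w)) (s (w) (w))) (s (t (w)) (w)))


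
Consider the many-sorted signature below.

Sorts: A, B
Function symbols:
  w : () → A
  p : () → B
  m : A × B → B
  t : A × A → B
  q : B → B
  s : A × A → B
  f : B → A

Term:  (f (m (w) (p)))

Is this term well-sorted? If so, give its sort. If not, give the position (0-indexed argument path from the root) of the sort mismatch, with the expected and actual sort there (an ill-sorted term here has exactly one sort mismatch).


well-sorted; sort = A

    (w) : A
    (p) : B
  (m (w) (p)) : B
(f (m (w) (p))) : A


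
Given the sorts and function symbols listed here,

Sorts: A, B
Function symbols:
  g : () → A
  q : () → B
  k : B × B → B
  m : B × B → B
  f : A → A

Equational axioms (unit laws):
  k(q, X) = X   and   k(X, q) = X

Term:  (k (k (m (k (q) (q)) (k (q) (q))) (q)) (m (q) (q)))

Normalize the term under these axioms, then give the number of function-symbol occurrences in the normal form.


1. (k (k (m (k (q) (q)) (k (q) (q))) (q)) (m (q) (q)))  →  (k (m (k (q) (q)) (k (q) (q))) (m (q) (q)))
2. (k (m (k (q) (q)) (k (q) (q))) (m (q) (q)))  →  (k (m (q) (k (q) (q))) (m (q) (q)))
3. (k (m (q) (k (q) (q))) (m (q) (q)))  →  (k (m (q) (q)) (m (q) (q)))
normal form: (k (m (q) (q)) (m (q) (q)))

size = 7


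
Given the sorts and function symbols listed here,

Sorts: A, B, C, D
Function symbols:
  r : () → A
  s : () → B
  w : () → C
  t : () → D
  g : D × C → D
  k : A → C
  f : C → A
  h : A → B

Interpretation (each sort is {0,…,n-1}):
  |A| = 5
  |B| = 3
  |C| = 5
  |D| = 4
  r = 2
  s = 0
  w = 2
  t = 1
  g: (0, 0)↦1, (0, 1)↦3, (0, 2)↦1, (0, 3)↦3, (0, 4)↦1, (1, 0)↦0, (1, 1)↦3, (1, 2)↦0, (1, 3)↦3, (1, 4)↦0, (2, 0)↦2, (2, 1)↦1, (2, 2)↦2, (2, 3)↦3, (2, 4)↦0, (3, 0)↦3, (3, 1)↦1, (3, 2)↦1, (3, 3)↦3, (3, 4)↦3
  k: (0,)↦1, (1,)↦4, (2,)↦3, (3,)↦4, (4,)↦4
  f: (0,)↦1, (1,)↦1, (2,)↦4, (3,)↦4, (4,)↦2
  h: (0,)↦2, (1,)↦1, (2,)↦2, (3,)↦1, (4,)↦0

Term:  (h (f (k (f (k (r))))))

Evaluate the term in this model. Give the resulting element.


value = 2

  r = 2
  (k (r)) = k(2,) = 3
  (f (k (r))) = f(3,) = 4
  (k (f (k (r)))) = k(4,) = 4
  (f (k (f (k (r))))) = f(4,) = 2
  (h (f (k (f (k (r)))))) = h(2,) = 2


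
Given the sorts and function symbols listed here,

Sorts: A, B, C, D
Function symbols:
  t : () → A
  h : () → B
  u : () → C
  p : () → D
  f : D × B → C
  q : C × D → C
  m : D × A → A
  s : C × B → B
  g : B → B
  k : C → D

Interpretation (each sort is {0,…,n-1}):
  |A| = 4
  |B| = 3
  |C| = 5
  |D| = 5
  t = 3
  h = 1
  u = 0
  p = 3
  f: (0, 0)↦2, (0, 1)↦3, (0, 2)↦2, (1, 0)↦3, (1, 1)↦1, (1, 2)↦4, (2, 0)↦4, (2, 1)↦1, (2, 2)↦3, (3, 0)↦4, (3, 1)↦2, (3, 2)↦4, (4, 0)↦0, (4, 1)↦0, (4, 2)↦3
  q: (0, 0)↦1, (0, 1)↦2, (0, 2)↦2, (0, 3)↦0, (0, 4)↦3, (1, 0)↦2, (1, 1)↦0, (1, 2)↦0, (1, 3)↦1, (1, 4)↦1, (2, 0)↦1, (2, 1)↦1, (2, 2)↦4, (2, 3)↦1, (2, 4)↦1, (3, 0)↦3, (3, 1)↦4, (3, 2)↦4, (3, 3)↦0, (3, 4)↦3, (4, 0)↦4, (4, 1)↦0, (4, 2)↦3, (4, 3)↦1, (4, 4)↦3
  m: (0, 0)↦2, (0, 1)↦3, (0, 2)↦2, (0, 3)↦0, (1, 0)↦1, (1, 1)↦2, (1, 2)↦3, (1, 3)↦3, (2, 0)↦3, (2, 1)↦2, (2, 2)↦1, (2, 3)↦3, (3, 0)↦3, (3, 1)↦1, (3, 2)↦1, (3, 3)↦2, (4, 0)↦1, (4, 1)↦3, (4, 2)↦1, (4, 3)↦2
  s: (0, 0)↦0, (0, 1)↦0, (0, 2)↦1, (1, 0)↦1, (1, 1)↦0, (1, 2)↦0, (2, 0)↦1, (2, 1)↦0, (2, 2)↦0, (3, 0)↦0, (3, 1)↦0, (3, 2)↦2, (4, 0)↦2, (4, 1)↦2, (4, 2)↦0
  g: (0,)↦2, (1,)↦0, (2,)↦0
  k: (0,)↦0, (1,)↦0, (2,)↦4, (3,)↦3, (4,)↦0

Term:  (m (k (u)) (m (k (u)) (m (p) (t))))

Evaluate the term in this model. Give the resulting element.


value = 2

  u = 0
  (k (u)) = k(0,) = 0
  u = 0
  (k (u)) = k(0,) = 0
  p = 3
  t = 3
  (m (p) (t)) = m(3, 3) = 2
  (m (k (u)) (m (p) (t))) = m(0, 2) = 2
  (m (k (u)) (m (k (u)) (m (p) (t)))) = m(0, 2) = 2


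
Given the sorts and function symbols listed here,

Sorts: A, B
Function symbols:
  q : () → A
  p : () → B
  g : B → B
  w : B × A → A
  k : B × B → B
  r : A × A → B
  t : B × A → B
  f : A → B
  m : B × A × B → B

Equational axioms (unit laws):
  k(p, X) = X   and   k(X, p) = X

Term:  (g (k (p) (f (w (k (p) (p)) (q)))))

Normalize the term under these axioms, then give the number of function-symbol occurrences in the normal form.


1. (g (k (p) (f (w (k (p) (p)) (q)))))  →  (g (f (w (k (p) (p)) (q))))
2. (g (f (w (k (p) (p)) (q))))  →  (g (f (w (p) (q))))
normal form: (g (f (w (p) (q))))

size = 5


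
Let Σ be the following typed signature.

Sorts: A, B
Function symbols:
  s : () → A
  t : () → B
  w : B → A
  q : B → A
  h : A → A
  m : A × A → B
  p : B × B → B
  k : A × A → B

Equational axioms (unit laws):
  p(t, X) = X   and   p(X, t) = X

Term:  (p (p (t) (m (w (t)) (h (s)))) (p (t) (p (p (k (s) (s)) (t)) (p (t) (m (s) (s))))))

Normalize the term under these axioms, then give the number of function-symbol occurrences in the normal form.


size = 13

1. (p (p (t) (m (w (t)) (h (s)))) (p (t) (p (p (k (s) (s)) (t)) (p (t) (m (s) (s))))))  →  (p (m (w (t)) (h (s))) (p (t) (p (p (k (s) (s)) (t)) (p (t) (m (s) (s))))))
2. (p (m (w (t)) (h (s))) (p (t) (p (p (k (s) (s)) (t)) (p (t) (m (s) (s))))))  →  (p (m (w (t)) (h (s))) (p (p (k (s) (s)) (t)) (p (t) (m (s) (s)))))
3. (p (m (w (t)) (h (s))) (p (p (k (s) (s)) (t)) (p (t) (m (s) (s)))))  →  (p (m (w (t)) (h (s))) (p (k (s) (s)) (p (t) (m (s) (s)))))
4. (p (m (w (t)) (h (s))) (p (k (s) (s)) (p (t) (m (s) (s)))))  →  (p (m (w (t)) (h (s))) (p (k (s) (s)) (m (s) (s))))
normal form: (p (m (w (t)) (h (s))) (p (k (s) (s)) (m (s) (s))))


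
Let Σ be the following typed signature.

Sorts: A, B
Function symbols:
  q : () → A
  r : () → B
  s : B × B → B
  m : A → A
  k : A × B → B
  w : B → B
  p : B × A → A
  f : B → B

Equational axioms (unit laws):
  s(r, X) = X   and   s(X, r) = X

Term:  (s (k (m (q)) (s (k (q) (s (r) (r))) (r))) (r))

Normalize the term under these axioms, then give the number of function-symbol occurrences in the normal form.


1. (s (k (m (q)) (s (k (q) (s (r) (r))) (r))) (r))  →  (k (m (q)) (s (k (q) (s (r) (r))) (r)))
2. (k (m (q)) (s (k (q) (s (r) (r))) (r)))  →  (k (m (q)) (k (q) (s (r) (r))))
3. (k (m (q)) (k (q) (s (r) (r))))  →  (k (m (q)) (k (q) (r)))
normal form: (k (m (q)) (k (q) (r)))

size = 6


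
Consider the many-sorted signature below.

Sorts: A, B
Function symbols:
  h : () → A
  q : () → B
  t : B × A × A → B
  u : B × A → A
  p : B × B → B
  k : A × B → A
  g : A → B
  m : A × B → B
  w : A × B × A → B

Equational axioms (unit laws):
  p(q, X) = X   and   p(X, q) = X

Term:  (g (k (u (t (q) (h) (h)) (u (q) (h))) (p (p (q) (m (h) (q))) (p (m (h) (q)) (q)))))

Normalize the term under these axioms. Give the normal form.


normal form = (g (k (u (t (q) (h) (h)) (u (q) (h))) (p (m (h) (q)) (m (h) (q)))))

1. (g (k (u (t (q) (h) (h)) (u (q) (h))) (p (p (q) (m (h) (q))) (p (m (h) (q)) (q)))))  →  (g (k (u (t (q) (h) (h)) (u (q) (h))) (p (m (h) (q)) (p (m (h) (q)) (q)))))
2. (g (k (u (t (q) (h) (h)) (u (q) (h))) (p (m (h) (q)) (p (m (h) (q)) (q)))))  →  (g (k (u (t (q) (h) (h)) (u (q) (h))) (p (m (h) (q)) (m (h) (q)))))


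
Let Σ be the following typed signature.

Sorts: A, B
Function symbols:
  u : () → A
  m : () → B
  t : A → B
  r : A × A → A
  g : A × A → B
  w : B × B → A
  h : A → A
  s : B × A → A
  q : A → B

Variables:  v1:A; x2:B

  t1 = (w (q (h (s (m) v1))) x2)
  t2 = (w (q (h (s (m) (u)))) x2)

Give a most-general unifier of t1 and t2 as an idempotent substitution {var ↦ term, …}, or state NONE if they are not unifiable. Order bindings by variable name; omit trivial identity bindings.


{v1 ↦ (u)}


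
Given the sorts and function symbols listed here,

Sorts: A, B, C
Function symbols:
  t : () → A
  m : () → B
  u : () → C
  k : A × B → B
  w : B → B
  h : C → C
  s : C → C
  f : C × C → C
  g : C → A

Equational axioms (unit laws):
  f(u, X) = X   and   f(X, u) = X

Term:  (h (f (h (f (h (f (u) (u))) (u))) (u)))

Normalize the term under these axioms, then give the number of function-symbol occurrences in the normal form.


size = 4

1. (h (f (h (f (h (f (u) (u))) (u))) (u)))  →  (h (h (f (h (f (u) (u))) (u))))
2. (h (h (f (h (f (u) (u))) (u))))  →  (h (h (h (f (u) (u)))))
3. (h (h (h (f (u) (u)))))  →  (h (h (h (u))))
normal form: (h (h (h (u))))


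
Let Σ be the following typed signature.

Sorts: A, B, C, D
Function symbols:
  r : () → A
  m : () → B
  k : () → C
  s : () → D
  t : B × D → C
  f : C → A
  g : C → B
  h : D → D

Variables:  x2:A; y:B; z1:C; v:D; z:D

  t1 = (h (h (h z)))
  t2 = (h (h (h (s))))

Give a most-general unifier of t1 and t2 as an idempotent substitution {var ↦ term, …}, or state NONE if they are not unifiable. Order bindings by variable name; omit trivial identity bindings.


{z ↦ (s)}
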